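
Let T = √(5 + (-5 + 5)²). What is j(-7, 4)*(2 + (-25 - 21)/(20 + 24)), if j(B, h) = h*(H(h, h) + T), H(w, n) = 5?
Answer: 210/11 + 42*√5/11 ≈ 27.629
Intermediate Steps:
T = √5 (T = √(5 + 0²) = √(5 + 0) = √5 ≈ 2.2361)
j(B, h) = h*(5 + √5)
j(-7, 4)*(2 + (-25 - 21)/(20 + 24)) = (4*(5 + √5))*(2 + (-25 - 21)/(20 + 24)) = (20 + 4*√5)*(2 - 46/44) = (20 + 4*√5)*(2 - 46*1/44) = (20 + 4*√5)*(2 - 23/22) = (20 + 4*√5)*(21/22) = 210/11 + 42*√5/11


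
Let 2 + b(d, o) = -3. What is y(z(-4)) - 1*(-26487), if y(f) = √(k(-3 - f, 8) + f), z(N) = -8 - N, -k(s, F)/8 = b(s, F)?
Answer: 26493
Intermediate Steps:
b(d, o) = -5 (b(d, o) = -2 - 3 = -5)
k(s, F) = 40 (k(s, F) = -8*(-5) = 40)
y(f) = √(40 + f)
y(z(-4)) - 1*(-26487) = √(40 + (-8 - 1*(-4))) - 1*(-26487) = √(40 + (-8 + 4)) + 26487 = √(40 - 4) + 26487 = √36 + 26487 = 6 + 26487 = 26493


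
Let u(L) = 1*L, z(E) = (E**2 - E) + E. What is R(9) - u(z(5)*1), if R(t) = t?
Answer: -16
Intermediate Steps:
z(E) = E**2
u(L) = L
R(9) - u(z(5)*1) = 9 - 5**2 = 9 - 25 = -16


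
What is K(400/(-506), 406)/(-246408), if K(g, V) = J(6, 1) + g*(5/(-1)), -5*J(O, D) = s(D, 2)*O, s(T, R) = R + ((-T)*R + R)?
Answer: -491/77926530 ≈ -6.3008e-6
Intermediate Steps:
s(T, R) = 2*R - R*T (s(T, R) = R + (-R*T + R) = R + (R - R*T) = 2*R - R*T)
J(O, D) = -O*(4 - 2*D)/5 (J(O, D) = -2*(2 - D)*O/5 = -(4 - 2*D)*O/5 = -O*(4 - 2*D)/5)
K(g, V) = -12/5 - 5*g (K(g, V) = (⅖)*6*(-2 + 1) + g*(5/(-1)) = (⅖)*6*(-1) + g*(5*(-1)) = -12/5 + g*(-5) = -12/5 - 5*g)
K(400/(-506), 406)/(-246408) = (-12/5 - 2000/(-506))/(-246408) = (-12/5 - 2000*(-1)/506)*(-1/246408) = (-12/5 - 5*(-200/253))*(-1/246408) = (-12/5 + 1000/253)*(-1/246408) = (1964/1265)*(-1/246408) = -491/77926530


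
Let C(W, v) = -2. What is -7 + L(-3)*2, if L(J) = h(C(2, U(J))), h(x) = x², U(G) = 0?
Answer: 1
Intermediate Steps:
L(J) = 4 (L(J) = (-2)² = 4)
-7 + L(-3)*2 = -7 + 4*2 = -7 + 8 = 1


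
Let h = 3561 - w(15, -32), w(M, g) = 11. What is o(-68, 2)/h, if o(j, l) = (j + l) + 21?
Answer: -9/710 ≈ -0.012676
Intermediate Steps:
o(j, l) = 21 + j + l
h = 3550 (h = 3561 - 1*11 = 3561 - 11 = 3550)
o(-68, 2)/h = (21 - 68 + 2)/3550 = -45*1/3550 = -9/710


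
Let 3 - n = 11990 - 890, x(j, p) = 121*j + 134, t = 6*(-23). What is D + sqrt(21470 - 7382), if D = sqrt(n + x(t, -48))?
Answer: 2*sqrt(3522) + I*sqrt(27661) ≈ 118.69 + 166.32*I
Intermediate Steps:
t = -138
x(j, p) = 134 + 121*j
n = -11097 (n = 3 - (11990 - 890) = 3 - 1*11100 = 3 - 11100 = -11097)
D = I*sqrt(27661) (D = sqrt(-11097 + (134 + 121*(-138))) = sqrt(-11097 + (134 - 16698)) = sqrt(-11097 - 16564) = sqrt(-27661) = I*sqrt(27661) ≈ 166.32*I)
D + sqrt(21470 - 7382) = I*sqrt(27661) + sqrt(21470 - 7382) = I*sqrt(27661) + sqrt(14088) = I*sqrt(27661) + 2*sqrt(3522) = 2*sqrt(3522) + I*sqrt(27661)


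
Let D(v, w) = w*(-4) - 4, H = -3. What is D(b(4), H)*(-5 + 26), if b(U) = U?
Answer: 168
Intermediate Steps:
D(v, w) = -4 - 4*w (D(v, w) = -4*w - 4 = -4 - 4*w)
D(b(4), H)*(-5 + 26) = (-4 - 4*(-3))*(-5 + 26) = (-4 + 12)*21 = 8*21 = 168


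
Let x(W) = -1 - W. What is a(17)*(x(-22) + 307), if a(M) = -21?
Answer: -6888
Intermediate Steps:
a(17)*(x(-22) + 307) = -21*((-1 - 1*(-22)) + 307) = -21*((-1 + 22) + 307) = -21*(21 + 307) = -21*328 = -6888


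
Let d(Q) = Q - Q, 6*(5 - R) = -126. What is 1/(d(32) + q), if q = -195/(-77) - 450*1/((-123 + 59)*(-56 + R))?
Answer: 4928/11325 ≈ 0.43514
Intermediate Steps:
R = 26 (R = 5 - ⅙*(-126) = 5 + 21 = 26)
q = 11325/4928 (q = -195/(-77) - 450*1/((-123 + 59)*(-56 + 26)) = -195*(-1/77) - 450/((-30*(-64))) = 195/77 - 450/1920 = 195/77 - 450*1/1920 = 195/77 - 15/64 = 11325/4928 ≈ 2.2981)
d(Q) = 0
1/(d(32) + q) = 1/(0 + 11325/4928) = 1/(11325/4928) = 4928/11325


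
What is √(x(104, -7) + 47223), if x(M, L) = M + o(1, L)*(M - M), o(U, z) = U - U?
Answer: √47327 ≈ 217.55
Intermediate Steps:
o(U, z) = 0
x(M, L) = M (x(M, L) = M + 0*(M - M) = M + 0*0 = M + 0 = M)
√(x(104, -7) + 47223) = √(104 + 47223) = √47327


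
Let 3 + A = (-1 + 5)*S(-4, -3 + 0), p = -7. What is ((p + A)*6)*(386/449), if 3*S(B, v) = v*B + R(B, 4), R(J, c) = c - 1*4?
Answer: 13896/449 ≈ 30.949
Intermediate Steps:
R(J, c) = -4 + c (R(J, c) = c - 4 = -4 + c)
S(B, v) = B*v/3 (S(B, v) = (v*B + (-4 + 4))/3 = (B*v + 0)/3 = (B*v)/3 = B*v/3)
A = 13 (A = -3 + (-1 + 5)*((1/3)*(-4)*(-3 + 0)) = -3 + 4*((1/3)*(-4)*(-3)) = -3 + 4*4 = -3 + 16 = 13)
((p + A)*6)*(386/449) = ((-7 + 13)*6)*(386/449) = (6*6)*(386*(1/449)) = 36*(386/449) = 13896/449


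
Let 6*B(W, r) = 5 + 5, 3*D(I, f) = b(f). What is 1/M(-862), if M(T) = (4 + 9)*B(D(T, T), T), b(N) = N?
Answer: 3/65 ≈ 0.046154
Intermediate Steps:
D(I, f) = f/3
B(W, r) = 5/3 (B(W, r) = (5 + 5)/6 = (⅙)*10 = 5/3)
M(T) = 65/3 (M(T) = (4 + 9)*(5/3) = 13*(5/3) = 65/3)
1/M(-862) = 1/(65/3) = 3/65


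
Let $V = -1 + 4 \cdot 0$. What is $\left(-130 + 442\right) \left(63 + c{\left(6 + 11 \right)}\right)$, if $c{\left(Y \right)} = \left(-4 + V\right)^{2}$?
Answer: $27456$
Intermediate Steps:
$V = -1$ ($V = -1 + 0 = -1$)
$c{\left(Y \right)} = 25$ ($c{\left(Y \right)} = \left(-4 - 1\right)^{2} = \left(-5\right)^{2} = 25$)
$\left(-130 + 442\right) \left(63 + c{\left(6 + 11 \right)}\right) = \left(-130 + 442\right) \left(63 + 25\right) = 312 \cdot 88 = 27456$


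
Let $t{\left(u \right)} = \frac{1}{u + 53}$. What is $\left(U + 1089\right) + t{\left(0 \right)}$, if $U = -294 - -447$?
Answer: $\frac{65827}{53} \approx 1242.0$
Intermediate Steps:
$t{\left(u \right)} = \frac{1}{53 + u}$
$U = 153$ ($U = -294 + 447 = 153$)
$\left(U + 1089\right) + t{\left(0 \right)} = \left(153 + 1089\right) + \frac{1}{53 + 0} = 1242 + \frac{1}{53} = \frac{65827}{53}$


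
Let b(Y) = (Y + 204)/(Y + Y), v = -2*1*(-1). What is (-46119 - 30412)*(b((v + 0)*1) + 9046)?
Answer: -1392481545/2 ≈ -6.9624e+8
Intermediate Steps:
v = 2 (v = -2*(-1) = 2)
b(Y) = (204 + Y)/(2*Y) (b(Y) = (204 + Y)/((2*Y)) = (204 + Y)*(1/(2*Y)) = (204 + Y)/(2*Y))
(-46119 - 30412)*(b((v + 0)*1) + 9046) = (-46119 - 30412)*((204 + (2 + 0)*1)/(2*(((2 + 0)*1))) + 9046) = -76531*((204 + 2*1)/(2*((2*1))) + 9046) = -76531*((½)*(204 + 2)/2 + 9046) = -76531*((½)*(½)*206 + 9046) = -76531*(103/2 + 9046) = -76531*18195/2 = -1392481545/2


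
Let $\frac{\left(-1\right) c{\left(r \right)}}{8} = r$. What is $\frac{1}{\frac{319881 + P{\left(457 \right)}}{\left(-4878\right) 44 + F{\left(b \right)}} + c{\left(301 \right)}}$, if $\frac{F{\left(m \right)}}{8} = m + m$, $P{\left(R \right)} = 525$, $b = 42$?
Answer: $- \frac{35660}{85922681} \approx -0.00041502$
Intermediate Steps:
$c{\left(r \right)} = - 8 r$
$F{\left(m \right)} = 16 m$ ($F{\left(m \right)} = 8 \left(m + m\right) = 8 \cdot 2 m = 16 m$)
$\frac{1}{\frac{319881 + P{\left(457 \right)}}{\left(-4878\right) 44 + F{\left(b \right)}} + c{\left(301 \right)}} = \frac{1}{\frac{319881 + 525}{\left(-4878\right) 44 + 16 \cdot 42} - 2408} = \frac{1}{\frac{320406}{-214632 + 672} - 2408} = \frac{1}{\frac{320406}{-213960} - 2408} = \frac{1}{320406 \left(- \frac{1}{213960}\right) - 2408} = \frac{1}{- \frac{53401}{35660} - 2408} = \frac{1}{- \frac{85922681}{35660}} = - \frac{35660}{85922681}$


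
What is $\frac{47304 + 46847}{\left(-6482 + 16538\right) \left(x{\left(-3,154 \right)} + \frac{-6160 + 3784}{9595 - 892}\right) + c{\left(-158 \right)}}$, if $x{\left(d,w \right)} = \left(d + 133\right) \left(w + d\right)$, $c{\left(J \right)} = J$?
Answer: $\frac{91044017}{190882296190} \approx 0.00047696$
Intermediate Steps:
$x{\left(d,w \right)} = \left(133 + d\right) \left(d + w\right)$
$\frac{47304 + 46847}{\left(-6482 + 16538\right) \left(x{\left(-3,154 \right)} + \frac{-6160 + 3784}{9595 - 892}\right) + c{\left(-158 \right)}} = \frac{47304 + 46847}{\left(-6482 + 16538\right) \left(\left(\left(-3\right)^{2} + 133 \left(-3\right) + 133 \cdot 154 - 462\right) + \frac{-6160 + 3784}{9595 - 892}\right) - 158} = \frac{94151}{10056 \left(\left(9 - 399 + 20482 - 462\right) - \frac{2376}{8703}\right) - 158} = \frac{94151}{10056 \left(19630 - \frac{264}{967}\right) - 158} = \frac{94151}{10056 \cdot \frac{18981946}{967} - 158} = \frac{94151}{\frac{190882448976}{967} - 158} = \frac{94151}{\frac{190882296190}{967}} = 94151 \cdot \frac{967}{190882296190} = \frac{91044017}{190882296190}$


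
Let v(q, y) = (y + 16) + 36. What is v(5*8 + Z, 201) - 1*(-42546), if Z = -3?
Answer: 42799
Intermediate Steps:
v(q, y) = 52 + y (v(q, y) = (16 + y) + 36 = 52 + y)
v(5*8 + Z, 201) - 1*(-42546) = (52 + 201) - 1*(-42546) = 253 + 42546 = 42799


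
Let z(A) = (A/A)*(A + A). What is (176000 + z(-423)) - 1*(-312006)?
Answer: 487160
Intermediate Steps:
z(A) = 2*A (z(A) = 1*(2*A) = 2*A)
(176000 + z(-423)) - 1*(-312006) = (176000 + 2*(-423)) - 1*(-312006) = (176000 - 846) + 312006 = 175154 + 312006 = 487160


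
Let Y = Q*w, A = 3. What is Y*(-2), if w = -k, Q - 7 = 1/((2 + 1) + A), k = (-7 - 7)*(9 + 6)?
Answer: -3010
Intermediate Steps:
k = -210 (k = -14*15 = -210)
Q = 43/6 (Q = 7 + 1/((2 + 1) + 3) = 7 + 1/(3 + 3) = 7 + 1/6 = 43/6 ≈ 7.1667)
w = 210 (w = -1*(-210) = 210)
Y = 1505 (Y = (43/6)*210 = 1505)
Y*(-2) = 1505*(-2) = -3010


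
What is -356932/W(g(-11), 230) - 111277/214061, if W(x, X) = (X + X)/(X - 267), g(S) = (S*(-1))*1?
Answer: 30727630262/1070305 ≈ 28709.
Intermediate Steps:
g(S) = -S (g(S) = -S*1 = -S)
W(x, X) = 2*X/(-267 + X) (W(x, X) = (2*X)/(-267 + X) = 2*X/(-267 + X))
-356932/W(g(-11), 230) - 111277/214061 = -356932/(2*230/(-267 + 230)) - 111277/214061 = -356932/(2*230/(-37)) - 111277*1/214061 = -356932/(2*230*(-1/37)) - 111277/214061 = -356932/(-460/37) - 111277/214061 = -356932*(-37/460) - 111277/214061 = 3301621/115 - 111277/214061 = 30727630262/1070305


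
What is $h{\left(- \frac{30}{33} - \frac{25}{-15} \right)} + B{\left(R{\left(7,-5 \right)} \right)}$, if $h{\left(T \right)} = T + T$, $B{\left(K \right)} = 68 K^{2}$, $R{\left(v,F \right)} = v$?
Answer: $\frac{110006}{33} \approx 3333.5$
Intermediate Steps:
$h{\left(T \right)} = 2 T$
$h{\left(- \frac{30}{33} - \frac{25}{-15} \right)} + B{\left(R{\left(7,-5 \right)} \right)} = 2 \left(- \frac{30}{33} - \frac{25}{-15}\right) + 68 \cdot 7^{2} = 2 \left(\left(-30\right) \frac{1}{33} - - \frac{5}{3}\right) + 68 \cdot 49 = 2 \left(- \frac{10}{11} + \frac{5}{3}\right) + 3332 = 2 \cdot \frac{25}{33} + 3332 = \frac{50}{33} + 3332 = \frac{110006}{33}$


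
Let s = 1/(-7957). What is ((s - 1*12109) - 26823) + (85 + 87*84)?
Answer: -250955824/7957 ≈ -31539.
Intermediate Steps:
s = -1/7957 ≈ -0.00012568
((s - 1*12109) - 26823) + (85 + 87*84) = ((-1/7957 - 1*12109) - 26823) + (85 + 87*84) = ((-1/7957 - 12109) - 26823) + (85 + 7308) = (-96351314/7957 - 26823) + 7393 = -309781925/7957 + 7393 = -250955824/7957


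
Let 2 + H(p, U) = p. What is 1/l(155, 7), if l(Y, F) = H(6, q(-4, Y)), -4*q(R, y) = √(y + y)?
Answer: ¼ ≈ 0.25000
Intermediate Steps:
q(R, y) = -√2*√y/4 (q(R, y) = -√(y + y)/4 = -√2*√y/4)
H(p, U) = -2 + p
l(Y, F) = 4 (l(Y, F) = -2 + 6 = 4)
1/l(155, 7) = 1/4 = ¼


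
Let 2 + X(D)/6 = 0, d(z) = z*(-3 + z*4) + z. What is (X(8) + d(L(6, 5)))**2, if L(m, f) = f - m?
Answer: 36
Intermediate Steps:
d(z) = z + z*(-3 + 4*z) (d(z) = z*(-3 + 4*z) + z = z + z*(-3 + 4*z))
X(D) = -12 (X(D) = -12 + 6*0 = -12 + 0 = -12)
(X(8) + d(L(6, 5)))**2 = (-12 + 2*(5 - 1*6)*(-1 + 2*(5 - 1*6)))**2 = (-12 + 2*(5 - 6)*(-1 + 2*(5 - 6)))**2 = (-12 + 2*(-1)*(-1 + 2*(-1)))**2 = (-12 + 2*(-1)*(-1 - 2))**2 = (-12 + 2*(-1)*(-3))**2 = (-12 + 6)**2 = (-6)**2 = 36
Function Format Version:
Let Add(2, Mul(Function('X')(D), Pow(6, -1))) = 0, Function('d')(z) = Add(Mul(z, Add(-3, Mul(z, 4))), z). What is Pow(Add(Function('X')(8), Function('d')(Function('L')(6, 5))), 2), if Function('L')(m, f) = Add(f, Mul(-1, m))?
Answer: 36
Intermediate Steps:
Function('d')(z) = Add(z, Mul(z, Add(-3, Mul(4, z)))) (Function('d')(z) = Add(Mul(z, Add(-3, Mul(4, z))), z) = Add(z, Mul(z, Add(-3, Mul(4, z)))))
Function('X')(D) = -12 (Function('X')(D) = Add(-12, Mul(6, 0)) = Add(-12, 0) = -12)
Pow(Add(Function('X')(8), Function('d')(Function('L')(6, 5))), 2) = Pow(Add(-12, Mul(2, Add(5, Mul(-1, 6)), Add(-1, Mul(2, Add(5, Mul(-1, 6)))))), 2) = Pow(Add(-12, Mul(2, Add(5, -6), Add(-1, Mul(2, Add(5, -6))))), 2) = Pow(Add(-12, Mul(2, -1, Add(-1, Mul(2, -1)))), 2) = Pow(Add(-12, Mul(2, -1, Add(-1, -2))), 2) = Pow(Add(-12, Mul(2, -1, -3)), 2) = Pow(Add(-12, 6), 2) = Pow(-6, 2) = 36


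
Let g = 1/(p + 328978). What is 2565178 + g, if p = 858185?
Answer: 3045284410015/1187163 ≈ 2.5652e+6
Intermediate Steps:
g = 1/1187163 (g = 1/(858185 + 328978) = 1/1187163 ≈ 8.4234e-7)
2565178 + g = 2565178 + 1/1187163 = 3045284410015/1187163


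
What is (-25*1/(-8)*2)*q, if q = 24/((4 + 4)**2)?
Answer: 75/32 ≈ 2.3438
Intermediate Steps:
q = 3/8 (q = 24/(8**2) = 24/64 = 24*(1/64) = 3/8 ≈ 0.37500)
(-25*1/(-8)*2)*q = -25*1/(-8)*2*(3/8) = -25*1*(-1/8)*2*(3/8) = -(-25)*2/8*(3/8) = -25*(-1/4)*(3/8) = (25/4)*(3/8) = 75/32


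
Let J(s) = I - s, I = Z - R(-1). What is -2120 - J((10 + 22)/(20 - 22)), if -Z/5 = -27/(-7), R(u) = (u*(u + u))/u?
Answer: -14831/7 ≈ -2118.7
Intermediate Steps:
R(u) = 2*u (R(u) = (u*(2*u))/u = (2*u**2)/u = 2*u)
Z = -135/7 (Z = -(-135)/(-7) = -(-135)*(-1)/7 = -5*27/7 = -135/7 ≈ -19.286)
I = -121/7 (I = -135/7 - 2*(-1) = -135/7 - 1*(-2) = -135/7 + 2 = -121/7 ≈ -17.286)
J(s) = -121/7 - s
-2120 - J((10 + 22)/(20 - 22)) = -2120 - (-121/7 - (10 + 22)/(20 - 22)) = -2120 - (-121/7 - 32/(-2)) = -2120 - (-121/7 - 32*(-1)/2) = -2120 - (-121/7 - 1*(-16)) = -2120 - (-121/7 + 16) = -2120 - 1*(-9/7) = -2120 + 9/7 = -14831/7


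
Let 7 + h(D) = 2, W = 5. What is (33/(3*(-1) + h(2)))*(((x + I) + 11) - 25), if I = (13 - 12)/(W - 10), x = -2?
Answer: 2673/40 ≈ 66.825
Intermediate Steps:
h(D) = -5 (h(D) = -7 + 2 = -5)
I = -1/5 (I = (13 - 12)/(5 - 10) = 1/(-5) = 1*(-1/5) = -1/5 ≈ -0.20000)
(33/(3*(-1) + h(2)))*(((x + I) + 11) - 25) = (33/(3*(-1) - 5))*(((-2 - 1/5) + 11) - 25) = (33/(-3 - 5))*((-11/5 + 11) - 25) = (33/(-8))*(44/5 - 25) = (33*(-1/8))*(-81/5) = -33/8*(-81/5) = 2673/40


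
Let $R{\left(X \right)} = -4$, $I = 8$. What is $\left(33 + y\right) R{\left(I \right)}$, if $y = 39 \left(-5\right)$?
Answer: $648$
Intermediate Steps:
$y = -195$
$\left(33 + y\right) R{\left(I \right)} = \left(33 - 195\right) \left(-4\right) = \left(-162\right) \left(-4\right) = 648$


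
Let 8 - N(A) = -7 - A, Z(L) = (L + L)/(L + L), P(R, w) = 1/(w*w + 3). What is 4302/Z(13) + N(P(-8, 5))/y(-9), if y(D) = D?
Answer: 1083683/252 ≈ 4300.3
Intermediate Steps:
P(R, w) = 1/(3 + w²) (P(R, w) = 1/(w² + 3) = 1/(3 + w²))
Z(L) = 1 (Z(L) = (2*L)/((2*L)) = (2*L)*(1/(2*L)) = 1)
N(A) = 15 + A (N(A) = 8 - (-7 - A) = 8 + (7 + A) = 15 + A)
4302/Z(13) + N(P(-8, 5))/y(-9) = 4302/1 + (15 + 1/(3 + 5²))/(-9) = 4302*1 + (15 + 1/(3 + 25))*(-⅑) = 4302 + (15 + 1/28)*(-⅑) = 4302 + (421/28)*(-⅑) = 4302 - 421/252 = 1083683/252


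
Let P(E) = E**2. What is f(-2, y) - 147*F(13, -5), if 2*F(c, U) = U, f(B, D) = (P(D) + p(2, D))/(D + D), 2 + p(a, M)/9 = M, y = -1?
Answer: 761/2 ≈ 380.50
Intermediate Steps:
p(a, M) = -18 + 9*M
f(B, D) = (-18 + D**2 + 9*D)/(2*D) (f(B, D) = (D**2 + (-18 + 9*D))/(D + D) = (-18 + D**2 + 9*D)/((2*D)) = (-18 + D**2 + 9*D)*(1/(2*D)) = (-18 + D**2 + 9*D)/(2*D))
F(c, U) = U/2
f(-2, y) - 147*F(13, -5) = (9/2 + (1/2)*(-1) - 9/(-1)) - 147*(-5)/2 = (9/2 - 1/2 - 9*(-1)) - 147*(-5/2) = (9/2 - 1/2 + 9) + 735/2 = 13 + 735/2 = 761/2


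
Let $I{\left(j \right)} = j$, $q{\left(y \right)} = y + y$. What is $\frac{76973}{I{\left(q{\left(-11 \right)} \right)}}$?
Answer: $- \frac{76973}{22} \approx -3498.8$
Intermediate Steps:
$q{\left(y \right)} = 2 y$
$\frac{76973}{I{\left(q{\left(-11 \right)} \right)}} = \frac{76973}{2 \left(-11\right)} = \frac{76973}{-22} = 76973 \left(- \frac{1}{22}\right) = - \frac{76973}{22}$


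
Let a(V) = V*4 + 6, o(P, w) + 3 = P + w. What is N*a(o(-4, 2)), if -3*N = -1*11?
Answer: -154/3 ≈ -51.333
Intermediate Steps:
o(P, w) = -3 + P + w (o(P, w) = -3 + (P + w) = -3 + P + w)
a(V) = 6 + 4*V (a(V) = 4*V + 6 = 6 + 4*V)
N = 11/3 (N = -(-1)*11/3 = -⅓*(-11) = 11/3 ≈ 3.6667)
N*a(o(-4, 2)) = 11*(6 + 4*(-3 - 4 + 2))/3 = 11*(6 + 4*(-5))/3 = 11*(6 - 20)/3 = (11/3)*(-14) = -154/3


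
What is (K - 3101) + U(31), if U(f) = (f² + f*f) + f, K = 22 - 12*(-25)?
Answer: -826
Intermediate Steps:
K = 322 (K = 22 + 300 = 322)
U(f) = f + 2*f² (U(f) = (f² + f²) + f = 2*f² + f = f + 2*f²)
(K - 3101) + U(31) = (322 - 3101) + 31*(1 + 2*31) = -2779 + 31*(1 + 62) = -2779 + 31*63 = -2779 + 1953 = -826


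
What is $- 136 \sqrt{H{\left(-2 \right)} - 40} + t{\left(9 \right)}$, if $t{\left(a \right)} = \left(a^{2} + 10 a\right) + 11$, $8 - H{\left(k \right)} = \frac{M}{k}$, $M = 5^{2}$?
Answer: $182 - 68 i \sqrt{78} \approx 182.0 - 600.56 i$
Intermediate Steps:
$M = 25$
$H{\left(k \right)} = 8 - \frac{25}{k}$
$t{\left(a \right)} = 11 + a^{2} + 10 a$
$- 136 \sqrt{H{\left(-2 \right)} - 40} + t{\left(9 \right)} = - 136 \sqrt{\left(8 - \frac{25}{-2}\right) - 40} + \left(11 + 9^{2} + 10 \cdot 9\right) = - 136 \sqrt{\left(8 - - \frac{25}{2}\right) - 40} + \left(11 + 81 + 90\right) = - 136 \sqrt{\left(8 + \frac{25}{2}\right) - 40} + 182 = - 136 \sqrt{\frac{41}{2} - 40} + 182 = - 136 \sqrt{- \frac{39}{2}} + 182 = - 136 \frac{i \sqrt{78}}{2} + 182 = - 68 i \sqrt{78} + 182 = 182 - 68 i \sqrt{78}$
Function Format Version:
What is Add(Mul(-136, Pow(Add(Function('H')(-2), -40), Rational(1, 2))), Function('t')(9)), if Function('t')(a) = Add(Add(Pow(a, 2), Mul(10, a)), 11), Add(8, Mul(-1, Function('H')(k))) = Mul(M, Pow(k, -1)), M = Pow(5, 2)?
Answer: Add(182, Mul(-68, I, Pow(78, Rational(1, 2)))) ≈ Add(182.00, Mul(-600.56, I))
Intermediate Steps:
M = 25
Function('H')(k) = Add(8, Mul(-25, Pow(k, -1))) (Function('H')(k) = Add(8, Mul(-1, Mul(25, Pow(k, -1)))) = Add(8, Mul(-25, Pow(k, -1))))
Function('t')(a) = Add(11, Pow(a, 2), Mul(10, a))
Add(Mul(-136, Pow(Add(Function('H')(-2), -40), Rational(1, 2))), Function('t')(9)) = Add(Mul(-136, Pow(Add(Add(8, Mul(-25, Pow(-2, -1))), -40), Rational(1, 2))), Add(11, Pow(9, 2), Mul(10, 9))) = Add(Mul(-136, Pow(Add(Add(8, Mul(-25, Rational(-1, 2))), -40), Rational(1, 2))), Add(11, 81, 90)) = Add(Mul(-136, Pow(Add(Add(8, Rational(25, 2)), -40), Rational(1, 2))), 182) = Add(Mul(-136, Pow(Add(Rational(41, 2), -40), Rational(1, 2))), 182) = Add(Mul(-136, Pow(Rational(-39, 2), Rational(1, 2))), 182) = Add(Mul(-136, Mul(Rational(1, 2), I, Pow(78, Rational(1, 2)))), 182) = Add(Mul(-68, I, Pow(78, Rational(1, 2))), 182) = Add(182, Mul(-68, I, Pow(78, Rational(1, 2))))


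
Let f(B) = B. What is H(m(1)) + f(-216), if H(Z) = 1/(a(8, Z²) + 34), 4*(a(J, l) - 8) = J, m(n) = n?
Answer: -9503/44 ≈ -215.98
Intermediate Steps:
a(J, l) = 8 + J/4
H(Z) = 1/44 (H(Z) = 1/((8 + (¼)*8) + 34) = 1/((8 + 2) + 34) = 1/(10 + 34) = 1/44)
H(m(1)) + f(-216) = 1/44 - 216 = -9503/44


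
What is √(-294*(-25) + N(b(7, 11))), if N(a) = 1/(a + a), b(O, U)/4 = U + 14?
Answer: √2940002/20 ≈ 85.732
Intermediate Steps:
b(O, U) = 56 + 4*U (b(O, U) = 4*(U + 14) = 4*(14 + U) = 56 + 4*U)
N(a) = 1/(2*a)
√(-294*(-25) + N(b(7, 11))) = √(-294*(-25) + 1/(2*(56 + 4*11))) = √(7350 + 1/(2*(56 + 44))) = √(7350 + (½)/100) = √(7350 + (½)*(1/100)) = √(7350 + 1/200) = √(1470001/200) = √2940002/20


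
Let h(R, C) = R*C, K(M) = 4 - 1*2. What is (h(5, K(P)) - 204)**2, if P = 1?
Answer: 37636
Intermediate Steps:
K(M) = 2 (K(M) = 4 - 2 = 2)
h(R, C) = C*R
(h(5, K(P)) - 204)**2 = (2*5 - 204)**2 = (10 - 204)**2 = (-194)**2 = 37636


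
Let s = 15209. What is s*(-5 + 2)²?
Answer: 136881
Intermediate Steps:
s*(-5 + 2)² = 15209*(-5 + 2)² = 15209*(-3)² = 15209*9 = 136881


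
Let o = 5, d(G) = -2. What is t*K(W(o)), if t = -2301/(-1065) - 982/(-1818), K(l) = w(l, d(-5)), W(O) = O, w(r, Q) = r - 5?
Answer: 0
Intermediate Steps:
w(r, Q) = -5 + r
K(l) = -5 + l
t = 871508/322695 (t = -2301*(-1/1065) - 982*(-1/1818) = 767/355 + 491/909 = 871508/322695 ≈ 2.7007)
t*K(W(o)) = 871508*(-5 + 5)/322695 = (871508/322695)*0 = 0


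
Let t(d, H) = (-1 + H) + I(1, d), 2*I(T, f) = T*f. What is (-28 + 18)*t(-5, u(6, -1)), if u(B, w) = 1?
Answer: 25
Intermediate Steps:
I(T, f) = T*f/2 (I(T, f) = (T*f)/2 = T*f/2)
t(d, H) = -1 + H + d/2 (t(d, H) = (-1 + H) + (½)*1*d = (-1 + H) + d/2 = -1 + H + d/2)
(-28 + 18)*t(-5, u(6, -1)) = (-28 + 18)*(-1 + 1 + (½)*(-5)) = -10*(-1 + 1 - 5/2) = -10*(-5/2) = 25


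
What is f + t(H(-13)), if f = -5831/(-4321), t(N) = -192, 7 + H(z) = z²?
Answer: -823801/4321 ≈ -190.65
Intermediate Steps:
H(z) = -7 + z²
f = 5831/4321 (f = -5831*(-1/4321) = 5831/4321 ≈ 1.3495)
f + t(H(-13)) = 5831/4321 - 192 = -823801/4321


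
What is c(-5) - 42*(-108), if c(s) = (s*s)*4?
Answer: 4636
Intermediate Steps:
c(s) = 4*s² (c(s) = s²*4 = 4*s²)
c(-5) - 42*(-108) = 4*(-5)² - 42*(-108) = 4*25 + 4536 = 100 + 4536 = 4636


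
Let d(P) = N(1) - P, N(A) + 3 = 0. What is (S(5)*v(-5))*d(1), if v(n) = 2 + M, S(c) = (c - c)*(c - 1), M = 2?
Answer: 0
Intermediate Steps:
N(A) = -3 (N(A) = -3 + 0 = -3)
S(c) = 0 (S(c) = 0*(-1 + c) = 0)
v(n) = 4 (v(n) = 2 + 2 = 4)
d(P) = -3 - P
(S(5)*v(-5))*d(1) = (0*4)*(-3 - 1*1) = 0*(-3 - 1) = 0*(-4) = 0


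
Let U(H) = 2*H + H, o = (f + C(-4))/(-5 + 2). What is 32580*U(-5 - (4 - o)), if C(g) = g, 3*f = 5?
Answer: -803640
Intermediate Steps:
f = 5/3 (f = (1/3)*5 = 5/3 ≈ 1.6667)
o = 7/9 (o = (5/3 - 4)/(-5 + 2) = -7/3/(-3) = -7/3*(-1/3) = 7/9 ≈ 0.77778)
U(H) = 3*H
32580*U(-5 - (4 - o)) = 32580*(3*(-5 - (4 - 1*7/9))) = 32580*(3*(-5 - (4 - 7/9))) = 32580*(3*(-5 - 1*29/9)) = 32580*(3*(-5 - 29/9)) = 32580*(3*(-74/9)) = 32580*(-74/3) = -803640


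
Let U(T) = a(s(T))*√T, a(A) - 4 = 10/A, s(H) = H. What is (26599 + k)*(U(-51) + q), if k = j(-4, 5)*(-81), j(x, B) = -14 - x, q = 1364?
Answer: 37385876 + 5317346*I*√51/51 ≈ 3.7386e+7 + 7.4458e+5*I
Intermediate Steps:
a(A) = 4 + 10/A
U(T) = √T*(4 + 10/T) (U(T) = (4 + 10/T)*√T = √T*(4 + 10/T))
k = 810 (k = (-14 - 1*(-4))*(-81) = (-14 + 4)*(-81) = -10*(-81) = 810)
(26599 + k)*(U(-51) + q) = (26599 + 810)*(2*(5 + 2*(-51))/√(-51) + 1364) = 27409*(2*(-I*√51/51)*(5 - 102) + 1364) = 27409*(2*(-I*√51/51)*(-97) + 1364) = 27409*(194*I*√51/51 + 1364) = 27409*(1364 + 194*I*√51/51) = 37385876 + 5317346*I*√51/51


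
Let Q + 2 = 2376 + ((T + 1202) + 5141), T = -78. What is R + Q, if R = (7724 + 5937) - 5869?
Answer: 16431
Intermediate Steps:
R = 7792 (R = 13661 - 5869 = 7792)
Q = 8639 (Q = -2 + (2376 + ((-78 + 1202) + 5141)) = -2 + (2376 + (1124 + 5141)) = -2 + (2376 + 6265) = -2 + 8641 = 8639)
R + Q = 7792 + 8639 = 16431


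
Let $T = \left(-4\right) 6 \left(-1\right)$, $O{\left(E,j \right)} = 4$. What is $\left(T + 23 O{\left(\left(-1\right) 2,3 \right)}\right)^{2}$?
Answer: $13456$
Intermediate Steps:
$T = 24$ ($T = \left(-24\right) \left(-1\right) = 24$)
$\left(T + 23 O{\left(\left(-1\right) 2,3 \right)}\right)^{2} = \left(24 + 23 \cdot 4\right)^{2} = \left(24 + 92\right)^{2} = 116^{2} = 13456$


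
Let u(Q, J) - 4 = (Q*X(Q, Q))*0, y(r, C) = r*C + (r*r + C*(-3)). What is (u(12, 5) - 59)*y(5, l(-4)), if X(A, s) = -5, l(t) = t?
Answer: -935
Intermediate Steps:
y(r, C) = r**2 - 3*C + C*r (y(r, C) = C*r + (r**2 - 3*C) = r**2 - 3*C + C*r)
u(Q, J) = 4 (u(Q, J) = 4 + (Q*(-5))*0 = 4 - 5*Q*0 = 4 + 0 = 4)
(u(12, 5) - 59)*y(5, l(-4)) = (4 - 59)*(5**2 - 3*(-4) - 4*5) = -55*(25 + 12 - 20) = -55*17 = -935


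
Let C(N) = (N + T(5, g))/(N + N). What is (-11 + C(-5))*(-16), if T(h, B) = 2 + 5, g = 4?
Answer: 896/5 ≈ 179.20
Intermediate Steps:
T(h, B) = 7
C(N) = (7 + N)/(2*N) (C(N) = (N + 7)/(N + N) = (7 + N)/((2*N)) = (7 + N)*(1/(2*N)) = (7 + N)/(2*N))
(-11 + C(-5))*(-16) = (-11 + (1/2)*(7 - 5)/(-5))*(-16) = (-11 + (1/2)*(-1/5)*2)*(-16) = (-11 - 1/5)*(-16) = -56/5*(-16) = 896/5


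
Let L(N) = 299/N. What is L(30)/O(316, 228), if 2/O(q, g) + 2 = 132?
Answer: 3887/6 ≈ 647.83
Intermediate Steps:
O(q, g) = 1/65 (O(q, g) = 2/(-2 + 132) = 2/130 = 2*(1/130) = 1/65)
L(30)/O(316, 228) = (299/30)/(1/65) = (299*(1/30))*65 = (299/30)*65 = 3887/6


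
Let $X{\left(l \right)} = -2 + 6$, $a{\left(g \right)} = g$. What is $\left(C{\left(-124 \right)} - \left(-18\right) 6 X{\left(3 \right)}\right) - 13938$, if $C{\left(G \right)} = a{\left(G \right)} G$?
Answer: $1870$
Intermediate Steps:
$X{\left(l \right)} = 4$
$C{\left(G \right)} = G^{2}$ ($C{\left(G \right)} = G G = G^{2}$)
$\left(C{\left(-124 \right)} - \left(-18\right) 6 X{\left(3 \right)}\right) - 13938 = \left(\left(-124\right)^{2} - \left(-18\right) 6 \cdot 4\right) - 13938 = \left(15376 - \left(-108\right) 4\right) - 13938 = \left(15376 - -432\right) - 13938 = \left(15376 + 432\right) - 13938 = 15808 - 13938 = 1870$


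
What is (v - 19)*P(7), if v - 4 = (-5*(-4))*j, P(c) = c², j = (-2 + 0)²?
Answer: 3185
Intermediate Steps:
j = 4 (j = (-2)² = 4)
v = 84 (v = 4 - 5*(-4)*4 = 4 + 20*4 = 4 + 80 = 84)
(v - 19)*P(7) = (84 - 19)*7² = 65*49 = 3185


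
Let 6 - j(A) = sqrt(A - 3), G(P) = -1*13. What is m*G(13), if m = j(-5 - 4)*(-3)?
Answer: 234 - 78*I*sqrt(3) ≈ 234.0 - 135.1*I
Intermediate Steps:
G(P) = -13
j(A) = 6 - sqrt(-3 + A) (j(A) = 6 - sqrt(A - 3) = 6 - sqrt(-3 + A))
m = -18 + 6*I*sqrt(3) (m = (6 - sqrt(-3 + (-5 - 4)))*(-3) = (6 - sqrt(-3 - 9))*(-3) = (6 - sqrt(-12))*(-3) = (6 - 2*I*sqrt(3))*(-3) = -18 + 6*I*sqrt(3) ≈ -18.0 + 10.392*I)
m*G(13) = (-18 + 6*I*sqrt(3))*(-13) = 234 - 78*I*sqrt(3)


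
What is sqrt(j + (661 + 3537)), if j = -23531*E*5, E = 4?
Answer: I*sqrt(466422) ≈ 682.95*I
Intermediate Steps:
j = -470620 (j = -94124*5 = -23531*20 = -470620)
sqrt(j + (661 + 3537)) = sqrt(-470620 + (661 + 3537)) = sqrt(-470620 + 4198) = sqrt(-466422) = I*sqrt(466422)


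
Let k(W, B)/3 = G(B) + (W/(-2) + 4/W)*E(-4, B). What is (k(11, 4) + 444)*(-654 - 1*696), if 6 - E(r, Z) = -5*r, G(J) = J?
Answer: -9975150/11 ≈ -9.0683e+5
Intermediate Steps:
E(r, Z) = 6 + 5*r (E(r, Z) = 6 - (-5)*r = 6 + 5*r)
k(W, B) = -168/W + 3*B + 21*W (k(W, B) = 3*(B + (W/(-2) + 4/W)*(6 + 5*(-4))) = 3*(B + (W*(-1/2) + 4/W)*(6 - 20)) = 3*(B + (-W/2 + 4/W)*(-14)) = 3*(B + (4/W - W/2)*(-14)) = 3*(B + (-56/W + 7*W)) = 3*(B - 56/W + 7*W) = -168/W + 3*B + 21*W)
(k(11, 4) + 444)*(-654 - 1*696) = ((-168/11 + 3*4 + 21*11) + 444)*(-654 - 1*696) = ((-168*1/11 + 12 + 231) + 444)*(-654 - 696) = ((-168/11 + 12 + 231) + 444)*(-1350) = (2505/11 + 444)*(-1350) = (7389/11)*(-1350) = -9975150/11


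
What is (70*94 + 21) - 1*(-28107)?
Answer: 34708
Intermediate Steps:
(70*94 + 21) - 1*(-28107) = (6580 + 21) + 28107 = 6601 + 28107 = 34708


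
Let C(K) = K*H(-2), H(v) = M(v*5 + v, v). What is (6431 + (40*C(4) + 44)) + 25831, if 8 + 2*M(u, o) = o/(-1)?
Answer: 31826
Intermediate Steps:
M(u, o) = -4 - o/2 (M(u, o) = -4 + (o/(-1))/2 = -4 + (o*(-1))/2 = -4 + (-o)/2 = -4 - o/2)
H(v) = -4 - v/2
C(K) = -3*K (C(K) = K*(-4 - ½*(-2)) = K*(-4 + 1) = K*(-3) = -3*K)
(6431 + (40*C(4) + 44)) + 25831 = (6431 + (40*(-3*4) + 44)) + 25831 = (6431 + (40*(-12) + 44)) + 25831 = (6431 + (-480 + 44)) + 25831 = (6431 - 436) + 25831 = 5995 + 25831 = 31826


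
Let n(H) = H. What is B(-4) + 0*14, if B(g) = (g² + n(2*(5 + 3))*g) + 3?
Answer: -45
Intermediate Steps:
B(g) = 3 + g² + 16*g (B(g) = (g² + (2*(5 + 3))*g) + 3 = (g² + (2*8)*g) + 3 = (g² + 16*g) + 3 = 3 + g² + 16*g)
B(-4) + 0*14 = (3 + (-4)² + 16*(-4)) + 0*14 = (3 + 16 - 64) + 0 = -45 + 0 = -45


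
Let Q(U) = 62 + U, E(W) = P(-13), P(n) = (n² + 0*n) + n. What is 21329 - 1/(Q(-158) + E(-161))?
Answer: 1279739/60 ≈ 21329.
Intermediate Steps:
P(n) = n + n² (P(n) = (n² + 0) + n = n² + n = n + n²)
E(W) = 156 (E(W) = -13*(1 - 13) = -13*(-12) = 156)
21329 - 1/(Q(-158) + E(-161)) = 21329 - 1/((62 - 158) + 156) = 21329 - 1/(-96 + 156) = 21329 - 1/60 = 1279739/60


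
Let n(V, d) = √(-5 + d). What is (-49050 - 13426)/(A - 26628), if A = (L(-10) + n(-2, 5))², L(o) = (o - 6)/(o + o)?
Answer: 390475/166421 ≈ 2.3463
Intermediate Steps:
L(o) = (-6 + o)/(2*o) (L(o) = (-6 + o)/((2*o)) = (-6 + o)*(1/(2*o)) = (-6 + o)/(2*o))
A = 16/25 (A = ((½)*(-6 - 10)/(-10) + √(-5 + 5))² = ((½)*(-⅒)*(-16) + √0)² = (⅘ + 0)² = (⅘)² = 16/25 ≈ 0.64000)
(-49050 - 13426)/(A - 26628) = (-49050 - 13426)/(16/25 - 26628) = -62476/(-665684/25) = -62476*(-25/665684) = 390475/166421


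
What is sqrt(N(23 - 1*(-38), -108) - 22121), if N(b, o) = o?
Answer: I*sqrt(22229) ≈ 149.09*I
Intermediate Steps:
sqrt(N(23 - 1*(-38), -108) - 22121) = sqrt(-108 - 22121) = sqrt(-22229) = I*sqrt(22229)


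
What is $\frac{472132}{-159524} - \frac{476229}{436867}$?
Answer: $- \frac{3713537440}{916983833} \approx -4.0497$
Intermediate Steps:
$\frac{472132}{-159524} - \frac{476229}{436867} = 472132 \left(- \frac{1}{159524}\right) - \frac{476229}{436867} = - \frac{118033}{39881} - \frac{476229}{436867} = - \frac{3713537440}{916983833}$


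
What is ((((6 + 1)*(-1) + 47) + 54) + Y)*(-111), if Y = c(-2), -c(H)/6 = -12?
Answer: -18426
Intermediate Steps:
c(H) = 72 (c(H) = -6*(-12) = 72)
Y = 72
((((6 + 1)*(-1) + 47) + 54) + Y)*(-111) = ((((6 + 1)*(-1) + 47) + 54) + 72)*(-111) = (((7*(-1) + 47) + 54) + 72)*(-111) = (((-7 + 47) + 54) + 72)*(-111) = ((40 + 54) + 72)*(-111) = (94 + 72)*(-111) = 166*(-111) = -18426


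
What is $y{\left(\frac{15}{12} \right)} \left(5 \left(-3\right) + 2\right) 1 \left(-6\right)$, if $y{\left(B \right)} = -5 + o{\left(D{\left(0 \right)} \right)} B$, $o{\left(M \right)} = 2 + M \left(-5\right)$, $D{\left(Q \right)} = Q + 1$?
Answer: $- \frac{1365}{2} \approx -682.5$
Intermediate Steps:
$D{\left(Q \right)} = 1 + Q$
$o{\left(M \right)} = 2 - 5 M$
$y{\left(B \right)} = -5 - 3 B$ ($y{\left(B \right)} = -5 + \left(2 - 5 \left(1 + 0\right)\right) B = -5 + \left(2 - 5\right) B = -5 - 3 B$)
$y{\left(\frac{15}{12} \right)} \left(5 \left(-3\right) + 2\right) 1 \left(-6\right) = \left(-5 - 3 \cdot \frac{15}{12}\right) \left(5 \left(-3\right) + 2\right) 1 \left(-6\right) = \left(-5 - 3 \cdot 15 \cdot \frac{1}{12}\right) \left(-15 + 2\right) 1 \left(-6\right) = \left(-5 - \frac{15}{4}\right) \left(-13\right) 1 \left(-6\right) = \left(-5 - \frac{15}{4}\right) \left(\left(-13\right) \left(-6\right)\right) = \left(- \frac{35}{4}\right) 78 = - \frac{1365}{2}$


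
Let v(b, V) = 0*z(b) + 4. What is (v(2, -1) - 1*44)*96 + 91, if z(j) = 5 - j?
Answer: -3749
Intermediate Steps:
v(b, V) = 4 (v(b, V) = 0*(5 - b) + 4 = 0 + 4 = 4)
(v(2, -1) - 1*44)*96 + 91 = (4 - 1*44)*96 + 91 = (4 - 44)*96 + 91 = -40*96 + 91 = -3840 + 91 = -3749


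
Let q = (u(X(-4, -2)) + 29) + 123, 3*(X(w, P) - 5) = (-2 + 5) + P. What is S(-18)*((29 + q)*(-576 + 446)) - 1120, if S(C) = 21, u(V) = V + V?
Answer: -524370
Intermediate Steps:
X(w, P) = 6 + P/3 (X(w, P) = 5 + ((-2 + 5) + P)/3 = 5 + (3 + P)/3 = 5 + (1 + P/3) = 6 + P/3)
u(V) = 2*V
q = 488/3 (q = (2*(6 + (⅓)*(-2)) + 29) + 123 = (2*(6 - ⅔) + 29) + 123 = (2*(16/3) + 29) + 123 = (32/3 + 29) + 123 = 119/3 + 123 = 488/3 ≈ 162.67)
S(-18)*((29 + q)*(-576 + 446)) - 1120 = 21*((29 + 488/3)*(-576 + 446)) - 1120 = 21*((575/3)*(-130)) - 1120 = 21*(-74750/3) - 1120 = -523250 - 1120 = -524370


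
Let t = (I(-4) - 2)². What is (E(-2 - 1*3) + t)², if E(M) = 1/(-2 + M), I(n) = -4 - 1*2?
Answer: 199809/49 ≈ 4077.7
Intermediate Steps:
I(n) = -6 (I(n) = -4 - 2 = -6)
t = 64 (t = (-6 - 2)² = (-8)² = 64)
(E(-2 - 1*3) + t)² = (1/(-2 + (-2 - 1*3)) + 64)² = (1/(-2 + (-2 - 3)) + 64)² = (1/(-2 - 5) + 64)² = (1/(-7) + 64)² = (-⅐ + 64)² = (447/7)² = 199809/49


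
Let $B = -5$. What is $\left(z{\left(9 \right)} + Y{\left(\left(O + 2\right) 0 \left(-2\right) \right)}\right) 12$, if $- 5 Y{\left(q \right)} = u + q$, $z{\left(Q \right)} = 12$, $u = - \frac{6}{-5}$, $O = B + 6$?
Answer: $\frac{3528}{25} \approx 141.12$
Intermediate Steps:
$O = 1$ ($O = -5 + 6 = 1$)
$u = \frac{6}{5}$ ($u = \left(-6\right) \left(- \frac{1}{5}\right) = \frac{6}{5} \approx 1.2$)
$Y{\left(q \right)} = - \frac{6}{25} - \frac{q}{5}$ ($Y{\left(q \right)} = - \frac{\frac{6}{5} + q}{5} = - \frac{6}{25} - \frac{q}{5}$)
$\left(z{\left(9 \right)} + Y{\left(\left(O + 2\right) 0 \left(-2\right) \right)}\right) 12 = \left(12 - \left(\frac{6}{25} + \frac{\left(1 + 2\right) 0 \left(-2\right)}{5}\right)\right) 12 = \left(12 - \left(\frac{6}{25} + \frac{3 \cdot 0}{5}\right)\right) 12 = \left(12 - \frac{6}{25}\right) 12 = \frac{294}{25} \cdot 12 = \frac{3528}{25}$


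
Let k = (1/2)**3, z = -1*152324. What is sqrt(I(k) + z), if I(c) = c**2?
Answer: I*sqrt(9748735)/8 ≈ 390.29*I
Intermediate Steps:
z = -152324
k = 1/8 (k = (1/2)**3 = 1/8 ≈ 0.12500)
sqrt(I(k) + z) = sqrt((1/8)**2 - 152324) = sqrt(1/64 - 152324) = sqrt(-9748735/64) = I*sqrt(9748735)/8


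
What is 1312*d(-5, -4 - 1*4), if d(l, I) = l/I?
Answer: 820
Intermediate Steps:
1312*d(-5, -4 - 1*4) = 1312*(-5/(-4 - 1*4)) = 1312*(-5/(-4 - 4)) = 1312*(-5/(-8)) = 1312*(-5*(-⅛)) = 1312*(5/8) = 820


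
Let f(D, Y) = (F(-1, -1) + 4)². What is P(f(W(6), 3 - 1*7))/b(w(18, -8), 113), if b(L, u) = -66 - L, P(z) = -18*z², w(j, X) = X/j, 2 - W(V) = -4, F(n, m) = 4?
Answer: 331776/295 ≈ 1124.7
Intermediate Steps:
W(V) = 6 (W(V) = 2 - 1*(-4) = 2 + 4 = 6)
f(D, Y) = 64 (f(D, Y) = (4 + 4)² = 8² = 64)
P(f(W(6), 3 - 1*7))/b(w(18, -8), 113) = (-18*64²)/(-66 - (-8)/18) = (-18*4096)/(-66 - (-8)/18) = -73728/(-66 - 1*(-4/9)) = -73728/(-66 + 4/9) = -73728/(-590/9) = -73728*(-9/590) = 331776/295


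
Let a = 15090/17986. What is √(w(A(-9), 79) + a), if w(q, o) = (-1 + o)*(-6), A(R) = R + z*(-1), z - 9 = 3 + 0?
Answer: I*√71420043/391 ≈ 21.614*I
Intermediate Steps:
z = 12 (z = 9 + (3 + 0) = 9 + 3 = 12)
A(R) = -12 + R (A(R) = R + 12*(-1) = R - 12 = -12 + R)
w(q, o) = 6 - 6*o
a = 7545/8993 (a = 15090*(1/17986) = 7545/8993 ≈ 0.83899)
√(w(A(-9), 79) + a) = √((6 - 6*79) + 7545/8993) = √((6 - 474) + 7545/8993) = √(-468 + 7545/8993) = √(-4201179/8993) = I*√71420043/391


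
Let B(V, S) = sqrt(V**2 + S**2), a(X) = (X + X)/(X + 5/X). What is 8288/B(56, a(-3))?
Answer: 58016*sqrt(153745)/153745 ≈ 147.96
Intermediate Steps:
a(X) = 2*X/(X + 5/X) (a(X) = (2*X)/(X + 5/X) = 2*X/(X + 5/X))
B(V, S) = sqrt(S**2 + V**2)
8288/B(56, a(-3)) = 8288/(sqrt((2*(-3)**2/(5 + (-3)**2))**2 + 56**2)) = 8288/(sqrt((2*9/(5 + 9))**2 + 3136)) = 8288/(sqrt((2*9/14)**2 + 3136)) = 8288/(sqrt((2*9*(1/14))**2 + 3136)) = 8288/(sqrt((9/7)**2 + 3136)) = 8288/(sqrt(81/49 + 3136)) = 8288/(sqrt(153745/49)) = 8288/((sqrt(153745)/7)) = 8288*(7*sqrt(153745)/153745) = 58016*sqrt(153745)/153745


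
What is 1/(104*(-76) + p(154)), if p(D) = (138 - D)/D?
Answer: -77/608616 ≈ -0.00012652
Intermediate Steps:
p(D) = (138 - D)/D
1/(104*(-76) + p(154)) = 1/(104*(-76) + (138 - 1*154)/154) = 1/(-7904 + (138 - 154)/154) = 1/(-7904 + (1/154)*(-16)) = 1/(-7904 - 8/77) = 1/(-608616/77) = -77/608616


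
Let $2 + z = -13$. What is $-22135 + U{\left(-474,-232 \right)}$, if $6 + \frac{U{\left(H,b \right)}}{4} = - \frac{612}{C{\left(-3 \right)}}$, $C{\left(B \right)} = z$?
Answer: $- \frac{109979}{5} \approx -21996.0$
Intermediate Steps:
$z = -15$ ($z = -2 - 13 = -15$)
$C{\left(B \right)} = -15$
$U{\left(H,b \right)} = \frac{696}{5}$ ($U{\left(H,b \right)} = -24 + 4 \left(- \frac{612}{-15}\right) = -24 + 4 \left(\left(-612\right) \left(- \frac{1}{15}\right)\right) = -24 + 4 \cdot \frac{204}{5} = -24 + \frac{816}{5} = \frac{696}{5}$)
$-22135 + U{\left(-474,-232 \right)} = -22135 + \frac{696}{5} = - \frac{109979}{5}$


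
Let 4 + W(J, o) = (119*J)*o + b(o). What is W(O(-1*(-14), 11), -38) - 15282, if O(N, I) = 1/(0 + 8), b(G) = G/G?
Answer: -63401/4 ≈ -15850.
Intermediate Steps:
b(G) = 1
O(N, I) = ⅛ (O(N, I) = 1/8 = ⅛)
W(J, o) = -3 + 119*J*o (W(J, o) = -4 + ((119*J)*o + 1) = -4 + (119*J*o + 1) = -4 + (1 + 119*J*o) = -3 + 119*J*o)
W(O(-1*(-14), 11), -38) - 15282 = (-3 + 119*(⅛)*(-38)) - 15282 = (-3 - 2261/4) - 15282 = -2273/4 - 15282 = -63401/4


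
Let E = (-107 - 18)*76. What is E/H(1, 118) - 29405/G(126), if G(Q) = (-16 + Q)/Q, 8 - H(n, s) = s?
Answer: -369553/11 ≈ -33596.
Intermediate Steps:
H(n, s) = 8 - s
E = -9500 (E = -125*76 = -9500)
G(Q) = (-16 + Q)/Q
E/H(1, 118) - 29405/G(126) = -9500/(8 - 1*118) - 29405*126/(-16 + 126) = -9500/(8 - 118) - 29405/((1/126)*110) = -9500/(-110) - 29405/55/63 = -9500*(-1/110) - 29405*63/55 = 950/11 - 370503/11 = -369553/11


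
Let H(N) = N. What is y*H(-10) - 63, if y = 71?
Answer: -773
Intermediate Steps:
y*H(-10) - 63 = 71*(-10) - 63 = -710 - 63 = -773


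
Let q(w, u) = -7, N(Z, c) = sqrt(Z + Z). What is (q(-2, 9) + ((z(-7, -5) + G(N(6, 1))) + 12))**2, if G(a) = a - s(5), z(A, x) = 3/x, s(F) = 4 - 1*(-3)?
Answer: 469/25 - 52*sqrt(3)/5 ≈ 0.74667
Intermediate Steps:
N(Z, c) = sqrt(2)*sqrt(Z) (N(Z, c) = sqrt(2*Z) = sqrt(2)*sqrt(Z))
s(F) = 7 (s(F) = 4 + 3 = 7)
G(a) = -7 + a (G(a) = a - 1*7 = a - 7 = -7 + a)
(q(-2, 9) + ((z(-7, -5) + G(N(6, 1))) + 12))**2 = (-7 + ((3/(-5) + (-7 + sqrt(2)*sqrt(6))) + 12))**2 = (-7 + ((3*(-1/5) + (-7 + 2*sqrt(3))) + 12))**2 = (-7 + ((-3/5 + (-7 + 2*sqrt(3))) + 12))**2 = (-7 + ((-38/5 + 2*sqrt(3)) + 12))**2 = (-7 + (22/5 + 2*sqrt(3)))**2 = (-13/5 + 2*sqrt(3))**2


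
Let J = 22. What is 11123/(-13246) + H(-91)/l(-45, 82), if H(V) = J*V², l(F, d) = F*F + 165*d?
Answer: 2240164507/206041530 ≈ 10.872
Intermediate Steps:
l(F, d) = F² + 165*d
H(V) = 22*V²
11123/(-13246) + H(-91)/l(-45, 82) = 11123/(-13246) + (22*(-91)²)/((-45)² + 165*82) = 11123*(-1/13246) + (22*8281)/(2025 + 13530) = -11123/13246 + 182182/15555 = 2240164507/206041530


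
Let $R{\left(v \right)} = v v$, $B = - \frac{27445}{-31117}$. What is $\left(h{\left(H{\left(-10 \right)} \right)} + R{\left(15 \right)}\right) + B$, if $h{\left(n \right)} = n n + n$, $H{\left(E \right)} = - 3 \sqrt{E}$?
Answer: $\frac{4228240}{31117} - 3 i \sqrt{10} \approx 135.88 - 9.4868 i$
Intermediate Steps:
$B = \frac{27445}{31117}$ ($B = \left(-27445\right) \left(- \frac{1}{31117}\right) = \frac{27445}{31117} \approx 0.88199$)
$R{\left(v \right)} = v^{2}$
$h{\left(n \right)} = n + n^{2}$ ($h{\left(n \right)} = n^{2} + n = n + n^{2}$)
$\left(h{\left(H{\left(-10 \right)} \right)} + R{\left(15 \right)}\right) + B = \left(- 3 \sqrt{-10} \left(1 - 3 \sqrt{-10}\right) + 15^{2}\right) + \frac{27445}{31117} = \left(- 3 i \sqrt{10} \left(1 - 3 i \sqrt{10}\right) + 225\right) + \frac{27445}{31117} = \left(225 - 3 i \sqrt{10} \left(1 - 3 i \sqrt{10}\right)\right) + \frac{27445}{31117} = \frac{7028770}{31117} - 3 i \sqrt{10} \left(1 - 3 i \sqrt{10}\right)$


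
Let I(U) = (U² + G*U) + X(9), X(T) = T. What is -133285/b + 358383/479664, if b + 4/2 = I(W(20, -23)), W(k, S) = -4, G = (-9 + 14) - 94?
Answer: -21265396361/60597552 ≈ -350.93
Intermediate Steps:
G = -89 (G = 5 - 94 = -89)
I(U) = 9 + U² - 89*U (I(U) = (U² - 89*U) + 9 = 9 + U² - 89*U)
b = 379 (b = -2 + (9 + (-4)² - 89*(-4)) = -2 + (9 + 16 + 356) = -2 + 381 = 379)
-133285/b + 358383/479664 = -133285/379 + 358383/479664 = -133285*1/379 + 358383*(1/479664) = -133285/379 + 119461/159888 = -21265396361/60597552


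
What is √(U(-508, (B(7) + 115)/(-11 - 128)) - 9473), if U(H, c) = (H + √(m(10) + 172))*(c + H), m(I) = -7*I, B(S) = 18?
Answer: √(4812418107 - 9833555*√102)/139 ≈ 493.90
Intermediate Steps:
U(H, c) = (H + c)*(H + √102) (U(H, c) = (H + √(-7*10 + 172))*(c + H) = (H + √(-70 + 172))*(H + c) = (H + √102)*(H + c) = (H + c)*(H + √102))
√(U(-508, (B(7) + 115)/(-11 - 128)) - 9473) = √(((-508)² - 508*(18 + 115)/(-11 - 128) - 508*√102 + ((18 + 115)/(-11 - 128))*√102) - 9473) = √((258064 - 67564/(-139) - 508*√102 + (133/(-139))*√102) - 9473) = √((258064 - 67564*(-1)/139 - 508*√102 + (133*(-1/139))*√102) - 9473) = √((258064 - 508*(-133/139) - 508*√102 - 133*√102/139) - 9473) = √((258064 + 67564/139 - 508*√102 - 133*√102/139) - 9473) = √((35938460/139 - 70745*√102/139) - 9473) = √(34621713/139 - 70745*√102/139)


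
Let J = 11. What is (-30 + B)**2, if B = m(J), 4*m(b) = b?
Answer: 11881/16 ≈ 742.56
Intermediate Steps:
m(b) = b/4
B = 11/4 (B = (1/4)*11 = 11/4 ≈ 2.7500)
(-30 + B)**2 = (-30 + 11/4)**2 = (-109/4)**2 = 11881/16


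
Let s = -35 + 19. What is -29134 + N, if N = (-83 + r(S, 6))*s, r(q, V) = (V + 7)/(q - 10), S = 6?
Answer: -27754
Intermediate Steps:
s = -16
r(q, V) = (7 + V)/(-10 + q)
N = 1380 (N = (-83 + (7 + 6)/(-10 + 6))*(-16) = (-83 + 13/(-4))*(-16) = (-83 - 1/4*13)*(-16) = (-83 - 13/4)*(-16) = -345/4*(-16) = 1380)
-29134 + N = -29134 + 1380 = -27754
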